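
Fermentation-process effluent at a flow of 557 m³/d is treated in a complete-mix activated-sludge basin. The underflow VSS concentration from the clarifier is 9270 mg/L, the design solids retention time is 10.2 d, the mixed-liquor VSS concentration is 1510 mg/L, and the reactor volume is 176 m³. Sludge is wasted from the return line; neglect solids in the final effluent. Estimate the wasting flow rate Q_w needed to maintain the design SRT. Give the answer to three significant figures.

θ_c = V·X/(Q_w·X_r) when wasting from the recycle, so Q_w = V·X/(θ_c·X_r) = 176.0 × 1510 / (10.2 × 9270) = 2.811 m³/d.

Q_w ≈ 2.81 m³/d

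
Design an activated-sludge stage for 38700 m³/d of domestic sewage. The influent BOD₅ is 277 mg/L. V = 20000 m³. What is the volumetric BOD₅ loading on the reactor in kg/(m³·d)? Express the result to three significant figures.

L_v ≈ 0.536 kg BOD₅/(m³·d)

L_v = Q S₀ / V = 38700 × 277 × 10⁻³ / 20000 = 0.5360 kg/(m³·d).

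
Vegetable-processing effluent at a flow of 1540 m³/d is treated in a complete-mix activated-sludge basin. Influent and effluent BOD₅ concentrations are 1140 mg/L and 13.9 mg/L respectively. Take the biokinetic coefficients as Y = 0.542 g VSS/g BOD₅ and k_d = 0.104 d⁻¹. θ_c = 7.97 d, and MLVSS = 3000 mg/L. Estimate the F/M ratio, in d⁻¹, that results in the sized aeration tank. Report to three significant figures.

F/M ≈ 0.429 d⁻¹

Rearranging the biomass balance for a CMAS with decay, V = Y·Q·ΔS·θ_c / [X·(1+k_d θ_c)] = 0.542 × 1540 × (1140 − 13.9) × 7.97 / [3000 × (1 + 0.104 × 7.97)] = 7.49×10^6 / 5487 = 1365 m³.
F/M = Q·S₀ / (V·X) = 1540 × 1140 / (1365 × 3000) = 0.4286 g BOD₅·(g VSS·d)⁻¹.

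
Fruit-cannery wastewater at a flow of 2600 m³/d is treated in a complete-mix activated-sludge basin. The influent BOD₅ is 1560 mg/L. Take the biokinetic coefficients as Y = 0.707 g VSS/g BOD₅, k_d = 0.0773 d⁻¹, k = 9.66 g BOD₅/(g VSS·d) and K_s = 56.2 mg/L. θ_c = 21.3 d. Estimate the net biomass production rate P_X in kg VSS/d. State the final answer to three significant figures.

P_X ≈ 1080 kg VSS/d

Effluent substrate depends only on kinetics and SRT: S = K_s(1 + k_d θ_c) / [θ_c(Yk − k_d) − 1] = 56.2 × (1 + 0.0773 × 21.3) / [21.3 × (0.707 × 9.66 − 0.0773) − 1] = 148.7 / 142.8 = 1.041 mg/L.
The observed yield is Y_obs = Y/(1 + k_d·θ_c) = 0.707 / (1 + 0.0773 × 21.3) = 0.707 / 2.646 = 0.2671 g VSS per g BOD₅ removed.
ΔS = 1560 − 1.04 = 1559 mg/L, so the substrate removal rate is 2600 × 1559/1000 = 4053 kg BOD₅/d.
Biomass produced: P_X = Y_obs·Q·ΔS = 0.2671 × 4053 ≈ 1083 kg VSS/d.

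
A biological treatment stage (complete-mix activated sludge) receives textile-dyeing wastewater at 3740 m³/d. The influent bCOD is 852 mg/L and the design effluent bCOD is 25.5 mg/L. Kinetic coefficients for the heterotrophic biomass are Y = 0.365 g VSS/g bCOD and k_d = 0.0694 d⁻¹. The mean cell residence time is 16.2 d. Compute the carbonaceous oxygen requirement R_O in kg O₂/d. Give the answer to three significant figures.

R_O ≈ 2340 kg O₂/d

Y_obs = Y / (1 + k_d θ_c) = 0.365 / (1 + 0.0694 × 16.2) = 0.365 / 2.124 = 0.1718.
Mass of bCOD removed per day: Q(S₀ − S) = 3740 × 826.5 g/m³ = 3091 kg/d.
Net sludge production P_X = 0.1718 × 3091 = 531.1 kg VSS/d.
R_O = Q·ΔS − 1.42 P_X = 3091 − 754.2 = 2337 kg O₂/d.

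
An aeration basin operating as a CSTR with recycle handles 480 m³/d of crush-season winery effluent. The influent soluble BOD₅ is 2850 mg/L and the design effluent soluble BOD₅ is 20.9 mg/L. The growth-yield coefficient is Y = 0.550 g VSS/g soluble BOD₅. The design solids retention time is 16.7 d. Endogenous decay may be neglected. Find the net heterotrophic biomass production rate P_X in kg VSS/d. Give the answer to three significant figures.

P_X ≈ 747 kg VSS/d

With endogenous decay neglected, the observed yield equals the true yield: Y_obs = Y = 0.550 g VSS/g soluble BOD₅.
Mass of soluble BOD₅ removed per day: Q(S₀ − S) = 480 × 2829 g/m³ = 1358 kg/d.
Biomass produced: P_X = Y_obs·Q·ΔS = 0.5500 × 1358 ≈ 746.9 kg VSS/d.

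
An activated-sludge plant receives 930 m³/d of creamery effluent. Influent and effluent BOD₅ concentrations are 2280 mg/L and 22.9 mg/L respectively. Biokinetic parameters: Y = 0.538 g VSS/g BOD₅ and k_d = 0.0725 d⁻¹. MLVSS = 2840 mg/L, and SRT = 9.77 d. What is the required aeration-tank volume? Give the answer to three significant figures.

V ≈ 2270 m³

Rearranging the biomass balance for a CMAS with decay, V = Y·Q·ΔS·θ_c / [X·(1+k_d θ_c)] = 0.538 × 930 × (2280 − 22.9) × 9.77 / [2840 × (1 + 0.0725 × 9.77)] = 1.1×10^7 / 4852 = 2274 m³.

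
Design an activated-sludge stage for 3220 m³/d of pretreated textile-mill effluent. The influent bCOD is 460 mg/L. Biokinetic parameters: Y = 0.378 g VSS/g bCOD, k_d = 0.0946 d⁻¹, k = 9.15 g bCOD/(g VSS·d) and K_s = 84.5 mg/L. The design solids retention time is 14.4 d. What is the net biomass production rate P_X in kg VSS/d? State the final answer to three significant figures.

P_X ≈ 235 kg VSS/d

For a completely mixed reactor with recycle the Lawrence–McCarty relation gives S = K_s·(1 + k_d·θ_c) / [θ_c·(Y·k − k_d) − 1] = 84.5 × (1 + 0.0946 × 14.4) / [14.4 × (0.378 × 9.15 − 0.0946) − 1] = 199.6 / 47.44 = 4.207 mg/L.
Observed yield with endogenous decay: Y_obs = Y / (1 + k_d·θ_c) = 0.378 / (1 + 0.0946 × 14.4) = 0.378 / 2.362 = 0.1600 g VSS/g bCOD.
Mass of bCOD removed per day: Q(S₀ − S) = 3220 × 455.8 g/m³ = 1468 kg/d.
Biomass produced: P_X = Y_obs·Q·ΔS = 0.1600 × 1468 ≈ 234.8 kg VSS/d.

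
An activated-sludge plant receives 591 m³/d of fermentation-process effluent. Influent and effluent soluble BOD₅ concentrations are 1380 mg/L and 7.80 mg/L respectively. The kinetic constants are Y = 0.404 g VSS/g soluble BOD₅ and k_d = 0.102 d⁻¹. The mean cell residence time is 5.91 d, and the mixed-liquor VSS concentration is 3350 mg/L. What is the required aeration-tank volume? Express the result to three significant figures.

V ≈ 361 m³

Steady-state biomass mass balance: V·X·(1 + k_d·θ_c) = Y·Q·(S₀ − S)·θ_c, so V = 0.404 × 591 × (1380 − 7.80) × 5.91 / [3350 × (1 + 0.102 × 5.91)] = 1.94×10^6 / 5369 = 360.6 m³.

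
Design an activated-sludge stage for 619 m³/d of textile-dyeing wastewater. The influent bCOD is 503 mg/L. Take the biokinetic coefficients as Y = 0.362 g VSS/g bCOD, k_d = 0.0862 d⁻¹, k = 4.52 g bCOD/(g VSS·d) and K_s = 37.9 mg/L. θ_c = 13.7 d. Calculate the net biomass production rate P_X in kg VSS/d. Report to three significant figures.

P_X ≈ 51.3 kg VSS/d

Effluent substrate depends only on kinetics and SRT: S = K_s(1 + k_d θ_c) / [θ_c(Yk − k_d) − 1] = 37.9 × (1 + 0.0862 × 13.7) / [13.7 × (0.362 × 4.52 − 0.0862) − 1] = 82.66 / 20.24 = 4.085 mg/L.
Y_obs = Y / (1 + k_d θ_c) = 0.362 / (1 + 0.0862 × 13.7) = 0.362 / 2.181 = 0.1660.
Substrate removed = Q·(S₀ − S) = 619 m³/d × (503 − 4.08) g/m³ = 3.09×10^5 g/d = 308.8 kg/d.
So the net sludge growth is P_X = 0.1660 × 308.8 = 51.26 kg VSS/d.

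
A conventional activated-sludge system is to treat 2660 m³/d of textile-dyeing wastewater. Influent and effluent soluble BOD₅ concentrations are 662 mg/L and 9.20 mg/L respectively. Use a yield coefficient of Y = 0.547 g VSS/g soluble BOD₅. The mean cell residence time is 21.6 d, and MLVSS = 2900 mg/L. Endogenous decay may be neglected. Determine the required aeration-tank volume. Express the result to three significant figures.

V ≈ 7070 m³

V·X = Y·Q·ΔS·θ_c gives V = 0.547 × 2660 × (662 − 9.20) × 21.6 / 2900 = 7075 m³.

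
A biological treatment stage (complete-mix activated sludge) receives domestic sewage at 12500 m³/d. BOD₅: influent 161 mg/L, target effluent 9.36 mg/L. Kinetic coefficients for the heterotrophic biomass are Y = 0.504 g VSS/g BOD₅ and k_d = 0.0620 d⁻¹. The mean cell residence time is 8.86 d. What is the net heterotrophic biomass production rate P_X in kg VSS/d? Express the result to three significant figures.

P_X ≈ 617 kg VSS/d

Correct the yield for decay: Y_obs = Y/(1 + k_d θ_c) = 0.504 / (1 + 0.0620 × 8.86) = 0.504 / 1.549 = 0.3253.
Mass of BOD₅ removed per day: Q(S₀ − S) = 12500 × 151.6 g/m³ = 1895 kg/d.
So the net sludge growth is P_X = 0.3253 × 1895 = 616.6 kg VSS/d.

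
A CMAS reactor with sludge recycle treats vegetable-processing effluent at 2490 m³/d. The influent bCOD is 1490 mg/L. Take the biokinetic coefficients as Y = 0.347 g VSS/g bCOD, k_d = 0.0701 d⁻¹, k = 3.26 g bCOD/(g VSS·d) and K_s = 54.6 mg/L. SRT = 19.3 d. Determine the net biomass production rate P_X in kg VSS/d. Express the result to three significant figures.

From the Monod/SRT balance for a CMAS, S = K_s·(1+k_d θ_c)/[θ_c·(Y k − k_d) − 1] = 54.6 × (1 + 0.0701 × 19.3) / [19.3 × (0.347 × 3.26 − 0.0701) − 1] = 128.5 / 19.48 = 6.595 mg/L.
Correct the yield for decay: Y_obs = Y/(1 + k_d θ_c) = 0.347 / (1 + 0.0701 × 19.3) = 0.347 / 2.353 = 0.1475.
Mass of bCOD removed per day: Q(S₀ − S) = 2490 × 1483 g/m³ = 3694 kg/d.
Biomass produced: P_X = Y_obs·Q·ΔS = 0.1475 × 3694 ≈ 544.7 kg VSS/d.

P_X ≈ 545 kg VSS/d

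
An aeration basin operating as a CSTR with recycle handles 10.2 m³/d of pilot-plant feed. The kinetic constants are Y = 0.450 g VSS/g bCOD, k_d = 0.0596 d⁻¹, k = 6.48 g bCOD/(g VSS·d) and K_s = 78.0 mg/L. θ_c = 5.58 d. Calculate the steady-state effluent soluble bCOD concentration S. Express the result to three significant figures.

Effluent substrate depends only on kinetics and SRT: S = K_s(1 + k_d θ_c) / [θ_c(Yk − k_d) − 1] = 78.0 × (1 + 0.0596 × 5.58) / [5.58 × (0.450 × 6.48 − 0.0596) − 1] = 103.9 / 14.94 = 6.958 mg/L.

S ≈ 6.96 mg/L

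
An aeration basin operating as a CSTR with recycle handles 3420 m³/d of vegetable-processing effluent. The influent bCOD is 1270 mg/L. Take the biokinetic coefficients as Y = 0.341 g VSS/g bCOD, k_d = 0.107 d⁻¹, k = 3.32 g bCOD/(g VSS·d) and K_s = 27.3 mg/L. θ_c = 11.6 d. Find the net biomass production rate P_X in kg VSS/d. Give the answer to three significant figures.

For a completely mixed reactor with recycle the Lawrence–McCarty relation gives S = K_s·(1 + k_d·θ_c) / [θ_c·(Y·k − k_d) − 1] = 27.3 × (1 + 0.107 × 11.6) / [11.6 × (0.341 × 3.32 − 0.107) − 1] = 61.18 / 10.89 = 5.618 mg/L.
Y_obs = Y / (1 + k_d θ_c) = 0.341 / (1 + 0.107 × 11.6) = 0.341 / 2.241 = 0.1522.
ΔS = 1270 − 5.62 = 1264 mg/L, so the substrate removal rate is 3420 × 1264/1000 = 4324 kg bCOD/d.
So the net sludge growth is P_X = 0.1522 × 4324 = 657.9 kg VSS/d.

P_X ≈ 658 kg VSS/d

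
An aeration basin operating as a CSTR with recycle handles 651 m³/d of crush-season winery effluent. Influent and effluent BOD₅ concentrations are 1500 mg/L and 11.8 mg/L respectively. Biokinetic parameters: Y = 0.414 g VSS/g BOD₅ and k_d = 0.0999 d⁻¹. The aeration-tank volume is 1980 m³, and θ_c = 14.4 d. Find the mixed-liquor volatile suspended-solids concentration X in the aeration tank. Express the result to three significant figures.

From V·X·(1 + k_d·θ_c) = Y·Q·(S₀ − S)·θ_c: X = 0.414 × 651 × (1500 − 11.8) × 14.4 / [1980 × (1 + 0.0999 × 14.4)] = 1196 mg/L.

X ≈ 1200 mg/L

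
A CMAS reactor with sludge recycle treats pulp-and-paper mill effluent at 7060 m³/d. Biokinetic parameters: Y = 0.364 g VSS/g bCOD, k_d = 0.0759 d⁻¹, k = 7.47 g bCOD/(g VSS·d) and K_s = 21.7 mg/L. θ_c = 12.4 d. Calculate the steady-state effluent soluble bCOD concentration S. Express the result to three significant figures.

S ≈ 1.33 mg/L

For a completely mixed reactor with recycle the Lawrence–McCarty relation gives S = K_s·(1 + k_d·θ_c) / [θ_c·(Y·k − k_d) − 1] = 21.7 × (1 + 0.0759 × 12.4) / [12.4 × (0.364 × 7.47 − 0.0759) − 1] = 42.12 / 31.78 = 1.326 mg/L.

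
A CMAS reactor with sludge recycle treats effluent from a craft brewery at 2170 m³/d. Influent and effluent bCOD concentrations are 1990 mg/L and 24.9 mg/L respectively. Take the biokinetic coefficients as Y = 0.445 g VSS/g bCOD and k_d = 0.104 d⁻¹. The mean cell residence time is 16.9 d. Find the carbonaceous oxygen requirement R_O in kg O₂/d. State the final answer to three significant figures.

R_O ≈ 3290 kg O₂/d

The observed yield is Y_obs = Y/(1 + k_d·θ_c) = 0.445 / (1 + 0.104 × 16.9) = 0.445 / 2.758 = 0.1614 g VSS per g bCOD removed.
Q·(S₀ − S) = 2170 × (1990 − 24.9) × 10⁻³ = 4264 kg/d removed.
P_X = Y_obs·Q·(S₀ − S) = 0.1614 × 4264 = 688.1 kg VSS/d.
R_O = Q·ΔS − 1.42 P_X = 4264 − 977.2 = 3287 kg O₂/d.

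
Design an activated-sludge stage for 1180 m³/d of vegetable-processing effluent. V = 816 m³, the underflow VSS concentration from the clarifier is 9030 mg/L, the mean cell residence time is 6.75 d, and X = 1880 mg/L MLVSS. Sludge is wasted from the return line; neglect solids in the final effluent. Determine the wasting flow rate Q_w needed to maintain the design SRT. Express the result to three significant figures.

Q_w ≈ 25.2 m³/d

θ_c = V·X/(Q_w·X_r) when wasting from the recycle, so Q_w = V·X/(θ_c·X_r) = 816.0 × 1880 / (6.75 × 9030) = 25.17 m³/d.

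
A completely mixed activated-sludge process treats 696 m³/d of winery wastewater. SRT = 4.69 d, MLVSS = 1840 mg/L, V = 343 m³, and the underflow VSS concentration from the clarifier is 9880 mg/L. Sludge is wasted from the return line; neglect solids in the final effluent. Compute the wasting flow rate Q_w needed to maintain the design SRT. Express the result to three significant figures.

θ_c = V·X/(Q_w·X_r) when wasting from the recycle, so Q_w = V·X/(θ_c·X_r) = 343.0 × 1840 / (4.69 × 9880) = 13.62 m³/d.

Q_w ≈ 13.6 m³/d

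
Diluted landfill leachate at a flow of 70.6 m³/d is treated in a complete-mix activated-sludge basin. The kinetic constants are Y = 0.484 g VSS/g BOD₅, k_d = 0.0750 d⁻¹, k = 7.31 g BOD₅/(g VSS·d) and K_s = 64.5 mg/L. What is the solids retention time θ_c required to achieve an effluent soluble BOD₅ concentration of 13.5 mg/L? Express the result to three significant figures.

θ_c ≈ 1.86 d

Specific growth rate at S = 13.5 mg/L: μ = YkS/(K_s+S) = 0.484·7.31·13.5/(64.5+13.5) = 0.6124 d⁻¹.
θ_c = 1/(μ − k_d) = 1/(0.6124 − 0.0750) = 1/0.5374 = 1.861 d.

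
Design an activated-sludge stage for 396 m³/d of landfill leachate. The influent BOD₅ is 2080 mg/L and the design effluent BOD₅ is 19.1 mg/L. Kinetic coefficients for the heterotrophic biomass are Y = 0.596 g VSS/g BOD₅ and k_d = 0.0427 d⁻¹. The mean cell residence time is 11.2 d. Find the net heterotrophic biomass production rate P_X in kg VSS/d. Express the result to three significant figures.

P_X ≈ 329 kg VSS/d

Observed yield with endogenous decay: Y_obs = Y / (1 + k_d·θ_c) = 0.596 / (1 + 0.0427 × 11.2) = 0.596 / 1.478 = 0.4032 g VSS/g BOD₅.
Substrate removed = Q·(S₀ − S) = 396 m³/d × (2080 − 19.1) g/m³ = 8.16×10^5 g/d = 816.1 kg/d.
Net biomass production P_X = Y_obs × Q·(S₀ − S) = 0.4032 × 816.1 = 329.0 kg VSS/d.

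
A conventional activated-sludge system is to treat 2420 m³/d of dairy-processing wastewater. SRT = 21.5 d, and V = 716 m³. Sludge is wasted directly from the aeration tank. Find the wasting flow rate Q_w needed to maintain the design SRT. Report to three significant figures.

Q_w ≈ 33.3 m³/d

Wasting from the aeration tank: Q_w = V / θ_c = 716.0 / 21.5 = 33.30 m³/d.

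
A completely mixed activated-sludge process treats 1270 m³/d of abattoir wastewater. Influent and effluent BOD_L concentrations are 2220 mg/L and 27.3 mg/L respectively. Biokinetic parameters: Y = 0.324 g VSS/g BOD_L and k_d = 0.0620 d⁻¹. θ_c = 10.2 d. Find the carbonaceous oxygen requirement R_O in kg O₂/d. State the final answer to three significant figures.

R_O ≈ 2000 kg O₂/d

Y_obs = Y / (1 + k_d θ_c) = 0.324 / (1 + 0.0620 × 10.2) = 0.324 / 1.632 = 0.1985.
ΔS = 2220 − 27.3 = 2193 mg/L, so the substrate removal rate is 1270 × 2193/1000 = 2785 kg BOD_L/d.
P_X = Y_obs·Q·(S₀ − S) = 0.1985 × 2785 = 552.7 kg VSS/d.
R_O = Q·(S₀ − S) − 1.42·P_X = 2785 − 1.42 × 552.7 = 2000 kg O₂/d.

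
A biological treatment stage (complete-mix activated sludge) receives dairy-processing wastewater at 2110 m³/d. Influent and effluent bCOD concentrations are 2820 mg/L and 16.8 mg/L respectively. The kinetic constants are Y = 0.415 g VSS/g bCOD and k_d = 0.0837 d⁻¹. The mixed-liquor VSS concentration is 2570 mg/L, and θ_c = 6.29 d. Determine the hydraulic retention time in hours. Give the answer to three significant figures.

Steady-state biomass mass balance: V·X·(1 + k_d·θ_c) = Y·Q·(S₀ − S)·θ_c, so V = 0.415 × 2110 × (2820 − 16.8) × 6.29 / [2570 × (1 + 0.0837 × 6.29)] = 1.54×10^7 / 3923 = 3936 m³.
Hydraulic retention time τ = V/Q = 3936 / 2110 = 1.865 d = 44.77 h.

τ ≈ 44.8 h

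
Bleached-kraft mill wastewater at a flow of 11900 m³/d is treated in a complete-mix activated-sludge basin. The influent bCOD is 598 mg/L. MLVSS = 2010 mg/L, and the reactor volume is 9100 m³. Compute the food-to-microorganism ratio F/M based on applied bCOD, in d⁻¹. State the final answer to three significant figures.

Food-to-microorganism ratio F/M = Q S₀ / (V X) = 11900 × 598 / (9100 × 2010) = 0.3891 d⁻¹.

F/M ≈ 0.389 d⁻¹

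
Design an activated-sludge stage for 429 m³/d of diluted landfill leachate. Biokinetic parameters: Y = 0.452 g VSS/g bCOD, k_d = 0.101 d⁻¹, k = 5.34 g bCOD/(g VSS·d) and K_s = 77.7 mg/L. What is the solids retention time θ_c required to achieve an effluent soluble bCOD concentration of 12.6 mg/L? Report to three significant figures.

From 1/θ_c = Y·k·S/(K_s + S) − k_d: Y·k·S/(K_s+S) = 0.452 × 5.34 × 12.6 / (77.7 + 12.6) = 0.3368 d⁻¹.
Then 1/θ_c = μ − k_d = 0.3368 − 0.101 = 0.2358 d⁻¹, giving θ_c = 4.241 d.

θ_c ≈ 4.24 d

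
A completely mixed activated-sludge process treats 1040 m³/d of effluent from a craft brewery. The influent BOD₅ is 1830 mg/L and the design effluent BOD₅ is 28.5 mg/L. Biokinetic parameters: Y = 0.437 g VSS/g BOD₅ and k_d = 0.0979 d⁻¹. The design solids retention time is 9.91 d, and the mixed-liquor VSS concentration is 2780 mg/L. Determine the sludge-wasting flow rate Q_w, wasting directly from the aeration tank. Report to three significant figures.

Steady-state biomass mass balance: V·X·(1 + k_d·θ_c) = Y·Q·(S₀ − S)·θ_c, so V = 0.437 × 1040 × (1830 − 28.5) × 9.91 / [2780 × (1 + 0.0979 × 9.91)] = 8.11×10^6 / 5477 = 1481 m³.
With mixed-liquor wasting, θ_c = V/Q_w, so Q_w = V/θ_c = 1481/9.91 = 149.5 m³/d.

Q_w ≈ 149 m³/d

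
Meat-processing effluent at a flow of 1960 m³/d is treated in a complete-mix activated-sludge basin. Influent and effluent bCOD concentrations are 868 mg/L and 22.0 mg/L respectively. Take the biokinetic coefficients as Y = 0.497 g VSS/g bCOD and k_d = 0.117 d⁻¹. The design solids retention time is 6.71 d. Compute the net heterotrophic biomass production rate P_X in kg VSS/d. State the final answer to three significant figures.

Correct the yield for decay: Y_obs = Y/(1 + k_d θ_c) = 0.497 / (1 + 0.117 × 6.71) = 0.497 / 1.785 = 0.2784.
Mass of bCOD removed per day: Q(S₀ − S) = 1960 × 846.0 g/m³ = 1658 kg/d.
Biomass produced: P_X = Y_obs·Q·ΔS = 0.2784 × 1658 ≈ 461.7 kg VSS/d.

P_X ≈ 462 kg VSS/d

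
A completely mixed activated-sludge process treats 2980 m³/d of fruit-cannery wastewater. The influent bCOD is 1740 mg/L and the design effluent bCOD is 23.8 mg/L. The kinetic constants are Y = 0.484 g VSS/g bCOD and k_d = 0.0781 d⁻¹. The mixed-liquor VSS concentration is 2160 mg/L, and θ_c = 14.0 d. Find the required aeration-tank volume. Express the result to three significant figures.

V ≈ 7660 m³

From the SRT design equation V = Y Q (S₀−S) θ_c / [X (1 + k_d θ_c)] = 0.484 × 2980 × (1740 − 23.8) × 14.0 / [2160 × (1 + 0.0781 × 14.0)] = 3.47×10^7 / 4522 = 7664 m³.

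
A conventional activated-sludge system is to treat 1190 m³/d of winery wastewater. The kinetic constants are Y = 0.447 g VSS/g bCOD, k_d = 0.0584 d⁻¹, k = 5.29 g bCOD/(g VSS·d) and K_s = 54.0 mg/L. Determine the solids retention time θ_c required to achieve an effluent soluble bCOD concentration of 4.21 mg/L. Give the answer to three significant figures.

θ_c ≈ 8.88 d

From 1/θ_c = Y·k·S/(K_s + S) − k_d: Y·k·S/(K_s+S) = 0.447 × 5.29 × 4.21 / (54.0 + 4.21) = 0.1710 d⁻¹.
θ_c = 1/(μ − k_d) = 1/(0.1710 − 0.0584) = 1/0.1126 = 8.879 d.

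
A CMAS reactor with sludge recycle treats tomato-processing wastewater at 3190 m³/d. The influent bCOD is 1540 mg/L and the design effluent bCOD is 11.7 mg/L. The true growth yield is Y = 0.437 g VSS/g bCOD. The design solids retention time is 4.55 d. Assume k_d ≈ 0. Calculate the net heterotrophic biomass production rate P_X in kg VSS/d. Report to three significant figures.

With endogenous decay neglected, the observed yield equals the true yield: Y_obs = Y = 0.437 g VSS/g bCOD.
ΔS = 1540 − 11.7 = 1528 mg/L, so the substrate removal rate is 3190 × 1528/1000 = 4875 kg bCOD/d.
So the net sludge growth is P_X = 0.4370 × 4875 = 2130 kg VSS/d.

P_X ≈ 2130 kg VSS/d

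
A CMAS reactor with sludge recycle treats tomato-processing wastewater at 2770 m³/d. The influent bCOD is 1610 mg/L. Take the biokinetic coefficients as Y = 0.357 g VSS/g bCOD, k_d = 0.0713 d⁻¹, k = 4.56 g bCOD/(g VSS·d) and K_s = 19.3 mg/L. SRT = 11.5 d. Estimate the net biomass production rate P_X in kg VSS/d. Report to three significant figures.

P_X ≈ 874 kg VSS/d

From the Monod/SRT balance for a CMAS, S = K_s·(1+k_d θ_c)/[θ_c·(Y k − k_d) − 1] = 19.3 × (1 + 0.0713 × 11.5) / [11.5 × (0.357 × 4.56 − 0.0713) − 1] = 35.13 / 16.90 = 2.078 mg/L.
Y_obs = Y / (1 + k_d θ_c) = 0.357 / (1 + 0.0713 × 11.5) = 0.357 / 1.820 = 0.1962.
Q·(S₀ − S) = 2770 × (1610 − 2.08) × 10⁻³ = 4454 kg/d removed.
Biomass produced: P_X = Y_obs·Q·ΔS = 0.1962 × 4454 ≈ 873.7 kg VSS/d.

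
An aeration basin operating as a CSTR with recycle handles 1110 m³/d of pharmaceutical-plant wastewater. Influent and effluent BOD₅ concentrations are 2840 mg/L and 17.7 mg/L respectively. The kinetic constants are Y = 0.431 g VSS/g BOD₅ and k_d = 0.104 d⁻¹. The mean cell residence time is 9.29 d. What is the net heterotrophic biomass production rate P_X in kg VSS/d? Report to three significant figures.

Observed yield with endogenous decay: Y_obs = Y / (1 + k_d·θ_c) = 0.431 / (1 + 0.104 × 9.29) = 0.431 / 1.966 = 0.2192 g VSS/g BOD₅.
ΔS = 2840 − 17.7 = 2822 mg/L, so the substrate removal rate is 1110 × 2822/1000 = 3133 kg BOD₅/d.
So the net sludge growth is P_X = 0.2192 × 3133 = 686.7 kg VSS/d.

P_X ≈ 687 kg VSS/d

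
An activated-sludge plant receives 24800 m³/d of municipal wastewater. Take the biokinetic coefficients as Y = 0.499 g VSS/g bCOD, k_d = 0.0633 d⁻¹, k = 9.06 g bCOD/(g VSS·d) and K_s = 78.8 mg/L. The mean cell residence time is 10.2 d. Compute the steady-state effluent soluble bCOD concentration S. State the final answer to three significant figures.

S ≈ 2.92 mg/L

Effluent substrate depends only on kinetics and SRT: S = K_s(1 + k_d θ_c) / [θ_c(Yk − k_d) − 1] = 78.8 × (1 + 0.0633 × 10.2) / [10.2 × (0.499 × 9.06 − 0.0633) − 1] = 129.7 / 44.47 = 2.916 mg/L.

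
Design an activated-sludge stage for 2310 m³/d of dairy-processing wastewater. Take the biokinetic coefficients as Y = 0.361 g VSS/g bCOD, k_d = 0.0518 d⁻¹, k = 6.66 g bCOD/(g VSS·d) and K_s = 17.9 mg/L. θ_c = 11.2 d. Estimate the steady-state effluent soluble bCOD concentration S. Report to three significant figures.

Effluent substrate depends only on kinetics and SRT: S = K_s(1 + k_d θ_c) / [θ_c(Yk − k_d) − 1] = 17.9 × (1 + 0.0518 × 11.2) / [11.2 × (0.361 × 6.66 − 0.0518) − 1] = 28.28 / 25.35 = 1.116 mg/L.

S ≈ 1.12 mg/L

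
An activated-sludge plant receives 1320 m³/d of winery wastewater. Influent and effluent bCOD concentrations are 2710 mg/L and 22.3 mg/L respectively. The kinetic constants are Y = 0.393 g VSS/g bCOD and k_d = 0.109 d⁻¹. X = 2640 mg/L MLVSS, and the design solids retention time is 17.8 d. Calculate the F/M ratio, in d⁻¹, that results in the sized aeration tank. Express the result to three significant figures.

F/M ≈ 0.424 d⁻¹

Steady-state biomass mass balance: V·X·(1 + k_d·θ_c) = Y·Q·(S₀ − S)·θ_c, so V = 0.393 × 1320 × (2710 − 22.3) × 17.8 / [2640 × (1 + 0.109 × 17.8)] = 2.48×10^7 / 7762 = 3197 m³.
F/M = Q·S₀ / (V·X) = 1320 × 2710 / (3197 × 2640) = 0.4238 g bCOD·(g VSS·d)⁻¹.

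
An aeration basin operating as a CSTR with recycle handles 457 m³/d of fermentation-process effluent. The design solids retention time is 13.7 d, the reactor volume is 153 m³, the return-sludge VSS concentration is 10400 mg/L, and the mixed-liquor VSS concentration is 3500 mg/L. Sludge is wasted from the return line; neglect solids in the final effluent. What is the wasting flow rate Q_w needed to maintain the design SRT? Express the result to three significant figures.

Q_w ≈ 3.76 m³/d

θ_c = V·X/(Q_w·X_r) when wasting from the recycle, so Q_w = V·X/(θ_c·X_r) = 153.0 × 3500 / (13.7 × 10400) = 3.758 m³/d.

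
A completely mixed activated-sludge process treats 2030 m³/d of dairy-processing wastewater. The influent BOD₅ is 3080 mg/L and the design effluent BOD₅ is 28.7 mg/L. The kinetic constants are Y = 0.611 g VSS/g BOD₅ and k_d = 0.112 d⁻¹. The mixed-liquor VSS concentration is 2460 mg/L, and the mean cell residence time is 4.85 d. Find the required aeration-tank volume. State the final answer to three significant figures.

Steady-state biomass mass balance: V·X·(1 + k_d·θ_c) = Y·Q·(S₀ − S)·θ_c, so V = 0.611 × 2030 × (3080 − 28.7) × 4.85 / [2460 × (1 + 0.112 × 4.85)] = 1.84×10^7 / 3796 = 4835 m³.

V ≈ 4840 m³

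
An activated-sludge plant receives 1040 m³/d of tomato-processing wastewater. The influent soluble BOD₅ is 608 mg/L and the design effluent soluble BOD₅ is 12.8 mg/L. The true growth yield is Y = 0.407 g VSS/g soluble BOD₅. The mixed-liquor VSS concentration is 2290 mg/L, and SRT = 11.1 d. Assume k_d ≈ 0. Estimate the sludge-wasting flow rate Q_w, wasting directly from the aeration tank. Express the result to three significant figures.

Q_w ≈ 110 m³/d

Biomass mass balance (decay neglected): V·X = Y·Q·(S₀ − S)·θ_c, so V = 0.407 × 1040 × (608 − 12.8) × 11.1 / 2290 = 1221 m³.
Wasting from the aeration tank: Q_w = V / θ_c = 1221 / 11.1 = 110.0 m³/d.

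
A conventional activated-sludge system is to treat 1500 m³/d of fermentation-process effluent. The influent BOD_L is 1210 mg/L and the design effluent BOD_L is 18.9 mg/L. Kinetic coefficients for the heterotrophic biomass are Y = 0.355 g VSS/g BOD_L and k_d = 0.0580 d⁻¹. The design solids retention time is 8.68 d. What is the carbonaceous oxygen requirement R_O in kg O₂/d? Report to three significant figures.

R_O ≈ 1190 kg O₂/d

Observed yield with endogenous decay: Y_obs = Y / (1 + k_d·θ_c) = 0.355 / (1 + 0.0580 × 8.68) = 0.355 / 1.503 = 0.2361 g VSS/g BOD_L.
Q·(S₀ − S) = 1500 × (1210 − 18.9) × 10⁻³ = 1787 kg/d removed.
P_X = Y_obs·Q·(S₀ − S) = 0.2361 × 1787 = 421.9 kg VSS/d.
R_O = Q·(S₀ − S) − 1.42·P_X = 1787 − 1.42 × 421.9 = 1188 kg O₂/d.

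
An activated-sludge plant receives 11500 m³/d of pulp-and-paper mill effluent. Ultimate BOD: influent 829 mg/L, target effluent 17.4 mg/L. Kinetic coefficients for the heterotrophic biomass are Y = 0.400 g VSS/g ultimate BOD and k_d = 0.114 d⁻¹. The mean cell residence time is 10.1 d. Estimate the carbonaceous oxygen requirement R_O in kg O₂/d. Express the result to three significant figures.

R_O ≈ 6870 kg O₂/d

The observed yield is Y_obs = Y/(1 + k_d·θ_c) = 0.400 / (1 + 0.114 × 10.1) = 0.400 / 2.151 = 0.1859 g VSS per g ultimate BOD removed.
Substrate removed = Q·(S₀ − S) = 11500 m³/d × (829 − 17.4) g/m³ = 9.33×10^6 g/d = 9333 kg/d.
P_X = Y_obs·Q·(S₀ − S) = 0.1859 × 9333 = 1735 kg VSS/d.
R_O = Q·(S₀ − S) − 1.42·P_X = 9333 − 1.42 × 1735 = 6869 kg O₂/d.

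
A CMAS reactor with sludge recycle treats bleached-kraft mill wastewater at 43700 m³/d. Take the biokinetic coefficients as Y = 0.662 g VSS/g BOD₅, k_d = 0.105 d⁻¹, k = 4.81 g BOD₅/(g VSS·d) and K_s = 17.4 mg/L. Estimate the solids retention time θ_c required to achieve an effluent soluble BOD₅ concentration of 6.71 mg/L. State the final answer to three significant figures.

θ_c ≈ 1.28 d

From 1/θ_c = Y·k·S/(K_s + S) − k_d: Y·k·S/(K_s+S) = 0.662 × 4.81 × 6.71 / (17.4 + 6.71) = 0.8862 d⁻¹.
θ_c = 1/(μ − k_d) = 1/(0.8862 − 0.105) = 1/0.7812 = 1.280 d.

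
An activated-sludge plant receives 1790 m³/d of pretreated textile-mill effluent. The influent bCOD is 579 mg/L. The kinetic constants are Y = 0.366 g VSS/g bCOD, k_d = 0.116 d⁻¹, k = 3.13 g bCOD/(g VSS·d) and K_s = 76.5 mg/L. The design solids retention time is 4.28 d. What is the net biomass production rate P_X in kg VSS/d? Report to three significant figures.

P_X ≈ 239 kg VSS/d

From the Monod/SRT balance for a CMAS, S = K_s·(1+k_d θ_c)/[θ_c·(Y k − k_d) − 1] = 76.5 × (1 + 0.116 × 4.28) / [4.28 × (0.366 × 3.13 − 0.116) − 1] = 114.5 / 3.407 = 33.61 mg/L.
Correct the yield for decay: Y_obs = Y/(1 + k_d θ_c) = 0.366 / (1 + 0.116 × 4.28) = 0.366 / 1.496 = 0.2446.
ΔS = 579 − 33.6 = 545.4 mg/L, so the substrate removal rate is 1790 × 545.4/1000 = 976.3 kg bCOD/d.
Biomass produced: P_X = Y_obs·Q·ΔS = 0.2446 × 976.3 ≈ 238.8 kg VSS/d.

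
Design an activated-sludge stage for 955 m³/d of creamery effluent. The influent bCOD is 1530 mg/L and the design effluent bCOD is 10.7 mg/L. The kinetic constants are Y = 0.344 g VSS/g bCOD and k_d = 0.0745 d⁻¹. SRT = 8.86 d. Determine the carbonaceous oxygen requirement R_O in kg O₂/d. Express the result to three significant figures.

Y_obs = Y / (1 + k_d θ_c) = 0.344 / (1 + 0.0745 × 8.86) = 0.344 / 1.660 = 0.2072.
ΔS = 1530 − 10.7 = 1519 mg/L, so the substrate removal rate is 955 × 1519/1000 = 1451 kg bCOD/d.
P_X = Y_obs·Q·(S₀ − S) = 0.2072 × 1451 = 300.7 kg VSS/d.
R_O = Q·(S₀ − S) − 1.42·P_X = 1451 − 1.42 × 300.7 = 1024 kg O₂/d.

R_O ≈ 1020 kg O₂/d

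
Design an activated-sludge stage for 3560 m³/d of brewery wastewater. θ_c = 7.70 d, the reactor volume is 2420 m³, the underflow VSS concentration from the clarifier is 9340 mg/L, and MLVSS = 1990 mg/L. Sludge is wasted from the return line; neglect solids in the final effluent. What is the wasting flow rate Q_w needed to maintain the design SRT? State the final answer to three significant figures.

Wasting from the return line (neglecting effluent solids): Q_w = V·X / (θ_c·X_r) = 2420 × 1990 / (7.70 × 9340) = 66.96 m³/d.

Q_w ≈ 67.0 m³/d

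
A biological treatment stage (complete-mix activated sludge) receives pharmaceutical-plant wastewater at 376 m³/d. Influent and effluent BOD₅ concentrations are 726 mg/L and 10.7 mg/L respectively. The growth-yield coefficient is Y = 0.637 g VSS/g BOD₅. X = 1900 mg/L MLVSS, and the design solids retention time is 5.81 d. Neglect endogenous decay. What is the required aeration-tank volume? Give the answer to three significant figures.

With k_d = 0 the design equation reduces to V = Y Q (S₀−S) θ_c / X = 0.637 × 376 × (726 − 10.7) × 5.81 / 1900 = 523.9 m³.

V ≈ 524 m³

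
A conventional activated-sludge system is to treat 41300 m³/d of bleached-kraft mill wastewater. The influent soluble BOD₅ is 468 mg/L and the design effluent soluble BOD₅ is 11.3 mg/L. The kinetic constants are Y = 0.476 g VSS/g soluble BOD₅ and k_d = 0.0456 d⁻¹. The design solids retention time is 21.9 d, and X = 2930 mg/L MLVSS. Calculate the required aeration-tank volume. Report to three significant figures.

Steady-state biomass mass balance: V·X·(1 + k_d·θ_c) = Y·Q·(S₀ − S)·θ_c, so V = 0.476 × 41300 × (468 − 11.3) × 21.9 / [2930 × (1 + 0.0456 × 21.9)] = 1.97×10^8 / 5856 = 33576 m³.

V ≈ 33600 m³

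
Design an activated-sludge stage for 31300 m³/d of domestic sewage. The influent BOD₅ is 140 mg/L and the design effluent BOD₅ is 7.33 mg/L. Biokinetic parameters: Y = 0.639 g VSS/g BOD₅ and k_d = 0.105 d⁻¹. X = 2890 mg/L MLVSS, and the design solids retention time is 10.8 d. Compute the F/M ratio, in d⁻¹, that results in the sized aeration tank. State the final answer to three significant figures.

F/M ≈ 0.326 d⁻¹

Steady-state biomass mass balance: V·X·(1 + k_d·θ_c) = Y·Q·(S₀ − S)·θ_c, so V = 0.639 × 31300 × (140 − 7.33) × 10.8 / [2890 × (1 + 0.105 × 10.8)] = 2.87×10^7 / 6167 = 4647 m³.
F/M = applied load / biomass = Q·S₀/(V·X) = 31300 × 140 / (4647 × 2890) = 0.3263 d⁻¹.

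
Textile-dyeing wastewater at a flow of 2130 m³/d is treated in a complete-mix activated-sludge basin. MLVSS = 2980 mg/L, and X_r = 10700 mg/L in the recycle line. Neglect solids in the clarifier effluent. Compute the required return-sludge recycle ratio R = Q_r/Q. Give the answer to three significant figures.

R ≈ 0.386

R = Q_r/Q = X/(X_r − X) = 2980 / (10700 − 2980) = 0.3860.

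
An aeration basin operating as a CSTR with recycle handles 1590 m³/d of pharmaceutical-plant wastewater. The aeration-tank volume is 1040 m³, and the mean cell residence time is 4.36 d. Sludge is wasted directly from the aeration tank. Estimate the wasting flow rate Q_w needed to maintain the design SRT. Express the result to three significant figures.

Q_w ≈ 239 m³/d

For wasting at MLVSS concentration, Q_w = V/θ_c = 1040/4.36 = 238.5 m³/d.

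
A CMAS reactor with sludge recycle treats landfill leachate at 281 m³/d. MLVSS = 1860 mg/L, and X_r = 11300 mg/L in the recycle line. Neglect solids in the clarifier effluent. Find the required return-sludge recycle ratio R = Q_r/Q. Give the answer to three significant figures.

R ≈ 0.197

Solids balance on the clarifier gives (1+R)X = R·X_r, so R = X/(X_r − X) = 1860 / (11300 − 1860) = 0.1970.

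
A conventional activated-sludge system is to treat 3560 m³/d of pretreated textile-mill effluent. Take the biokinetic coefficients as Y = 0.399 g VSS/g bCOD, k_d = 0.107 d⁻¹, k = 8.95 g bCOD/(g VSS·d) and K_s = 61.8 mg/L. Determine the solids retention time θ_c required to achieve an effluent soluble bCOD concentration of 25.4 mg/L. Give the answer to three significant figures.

At the target effluent, Y k S/(K_s+S) = 0.399×8.95×25.4/87.20 = 1.040 d⁻¹.
1/θ_c = 1.040 − 0.107 = 0.9332 d⁻¹, so θ_c = 1.072 d.

θ_c ≈ 1.07 d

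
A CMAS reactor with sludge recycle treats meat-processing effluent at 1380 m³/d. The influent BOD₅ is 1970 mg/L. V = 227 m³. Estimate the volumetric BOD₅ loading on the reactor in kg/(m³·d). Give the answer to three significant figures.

L_v = Q S₀ / V = 1380 × 1970 × 10⁻³ / 227.0 = 11.98 kg/(m³·d).

L_v ≈ 12.0 kg BOD₅/(m³·d)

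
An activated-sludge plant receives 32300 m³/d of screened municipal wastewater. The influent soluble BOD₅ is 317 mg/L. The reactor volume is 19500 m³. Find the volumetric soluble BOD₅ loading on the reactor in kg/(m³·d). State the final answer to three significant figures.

Volumetric loading L_v = Q·S₀ / V = 32300 × 317 g/m³ / 19500 m³ = 525.1 g/(m³·d) = 0.5251 kg soluble BOD₅/(m³·d).

L_v ≈ 0.525 kg soluble BOD₅/(m³·d)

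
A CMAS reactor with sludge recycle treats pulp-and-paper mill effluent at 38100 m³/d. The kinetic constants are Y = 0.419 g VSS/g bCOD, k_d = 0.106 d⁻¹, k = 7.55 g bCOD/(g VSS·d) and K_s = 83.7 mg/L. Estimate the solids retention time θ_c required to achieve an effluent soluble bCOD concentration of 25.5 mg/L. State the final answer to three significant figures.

θ_c ≈ 1.58 d

At the target effluent, Y k S/(K_s+S) = 0.419×7.55×25.5/109.2 = 0.7387 d⁻¹.
1/θ_c = 0.7387 − 0.106 = 0.6327 d⁻¹, so θ_c = 1.580 d.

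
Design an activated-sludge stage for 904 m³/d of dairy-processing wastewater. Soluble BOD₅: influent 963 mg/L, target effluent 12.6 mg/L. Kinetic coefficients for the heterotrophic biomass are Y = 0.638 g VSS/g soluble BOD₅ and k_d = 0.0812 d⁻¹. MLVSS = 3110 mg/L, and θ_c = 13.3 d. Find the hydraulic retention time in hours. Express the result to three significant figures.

τ ≈ 29.9 h

Rearranging the biomass balance for a CMAS with decay, V = Y·Q·ΔS·θ_c / [X·(1+k_d θ_c)] = 0.638 × 904 × (963 − 12.6) × 13.3 / [3110 × (1 + 0.0812 × 13.3)] = 7.29×10^6 / 6469 = 1127 m³.
HRT = V/Q = 1127 m³ / 904 m³·d⁻¹ = 1.247 d × 24 = 29.92 h.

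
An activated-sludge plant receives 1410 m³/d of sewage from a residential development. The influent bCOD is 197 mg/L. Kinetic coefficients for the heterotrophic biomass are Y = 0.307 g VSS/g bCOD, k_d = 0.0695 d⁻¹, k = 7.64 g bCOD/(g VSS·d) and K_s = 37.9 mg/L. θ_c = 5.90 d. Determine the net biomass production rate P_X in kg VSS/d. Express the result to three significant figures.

For a completely mixed reactor with recycle the Lawrence–McCarty relation gives S = K_s·(1 + k_d·θ_c) / [θ_c·(Y·k − k_d) − 1] = 37.9 × (1 + 0.0695 × 5.90) / [5.90 × (0.307 × 7.64 − 0.0695) − 1] = 53.44 / 12.43 = 4.300 mg/L.
The observed yield is Y_obs = Y/(1 + k_d·θ_c) = 0.307 / (1 + 0.0695 × 5.90) = 0.307 / 1.410 = 0.2177 g VSS per g bCOD removed.
Q·(S₀ − S) = 1410 × (197 − 4.30) × 10⁻³ = 271.7 kg/d removed.
P_X = Y_obs · Q(S₀ − S) = 0.2177 × 271.7 = 59.16 kg VSS/d.

P_X ≈ 59.2 kg VSS/d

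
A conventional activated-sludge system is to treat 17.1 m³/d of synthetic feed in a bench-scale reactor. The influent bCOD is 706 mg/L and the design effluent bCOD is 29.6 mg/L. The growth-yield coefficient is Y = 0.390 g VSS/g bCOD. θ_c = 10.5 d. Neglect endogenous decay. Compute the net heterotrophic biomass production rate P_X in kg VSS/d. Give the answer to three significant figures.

With endogenous decay neglected, the observed yield equals the true yield: Y_obs = Y = 0.390 g VSS/g bCOD.
Mass of bCOD removed per day: Q(S₀ − S) = 17.1 × 676.4 g/m³ = 11.57 kg/d.
P_X = Y_obs · Q(S₀ − S) = 0.3900 × 11.57 = 4.511 kg VSS/d.

P_X ≈ 4.51 kg VSS/d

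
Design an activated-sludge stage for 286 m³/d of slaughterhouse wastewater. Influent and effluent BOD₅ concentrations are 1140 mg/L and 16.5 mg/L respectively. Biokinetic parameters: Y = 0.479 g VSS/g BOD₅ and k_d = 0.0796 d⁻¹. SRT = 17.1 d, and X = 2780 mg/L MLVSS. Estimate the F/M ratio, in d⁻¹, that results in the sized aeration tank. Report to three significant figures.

Steady-state biomass mass balance: V·X·(1 + k_d·θ_c) = Y·Q·(S₀ − S)·θ_c, so V = 0.479 × 286 × (1140 − 16.5) × 17.1 / [2780 × (1 + 0.0796 × 17.1)] = 2.63×10^6 / 6564 = 401.0 m³.
F/M = Q·S₀ / (V·X) = 286 × 1140 / (401.0 × 2780) = 0.2925 g BOD₅·(g VSS·d)⁻¹.

F/M ≈ 0.292 d⁻¹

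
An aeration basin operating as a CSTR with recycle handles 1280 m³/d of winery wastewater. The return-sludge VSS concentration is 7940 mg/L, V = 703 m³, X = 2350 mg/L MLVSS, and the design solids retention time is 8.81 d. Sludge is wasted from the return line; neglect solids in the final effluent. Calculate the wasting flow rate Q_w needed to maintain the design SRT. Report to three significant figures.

Wasting from the return line (neglecting effluent solids): Q_w = V·X / (θ_c·X_r) = 703.0 × 2350 / (8.81 × 7940) = 23.62 m³/d.

Q_w ≈ 23.6 m³/d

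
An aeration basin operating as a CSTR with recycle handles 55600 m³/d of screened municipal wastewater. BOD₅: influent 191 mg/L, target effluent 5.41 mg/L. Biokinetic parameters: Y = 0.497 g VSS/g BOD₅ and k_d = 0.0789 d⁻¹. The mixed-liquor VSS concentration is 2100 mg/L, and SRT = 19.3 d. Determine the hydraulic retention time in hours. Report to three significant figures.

τ ≈ 8.06 h

From the SRT design equation V = Y Q (S₀−S) θ_c / [X (1 + k_d θ_c)] = 0.497 × 55600 × (191 − 5.41) × 19.3 / [2100 × (1 + 0.0789 × 19.3)] = 9.9×10^7 / 5298 = 18683 m³.
Hydraulic retention time τ = V/Q = 18683 / 55600 = 0.3360 d = 8.065 h.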